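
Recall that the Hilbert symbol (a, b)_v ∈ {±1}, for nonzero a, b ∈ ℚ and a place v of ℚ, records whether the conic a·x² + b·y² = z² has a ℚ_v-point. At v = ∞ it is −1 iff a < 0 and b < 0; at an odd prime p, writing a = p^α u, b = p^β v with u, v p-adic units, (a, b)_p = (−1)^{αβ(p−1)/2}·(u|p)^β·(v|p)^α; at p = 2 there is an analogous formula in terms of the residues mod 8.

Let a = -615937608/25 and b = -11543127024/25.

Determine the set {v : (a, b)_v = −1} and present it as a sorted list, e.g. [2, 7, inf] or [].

[23, inf]

(a, b) ≡ (-6578, -39) mod (ℚ^×)²; places V = {2, 3, 5, 11, 13, 17, 23, ∞}.
(a,b)_17: α=2, u≡15; β=2, v≡11 (mod 17); (15|17)=+1, (11|17)=-1; sign (−1)^0·+1^2·-1^2 = +1.
(a,b)_∞: sgn(-6578)=−, sgn(-39)=−, so -1.
(a,b)_11: α=1, u≡2; β=2, v≡3 (mod 11); (2|11)=-1, (3|11)=+1; sign (−1)^0·-1^2·+1^1 = +1.
(a,b)_3: α=4, u≡1; β=1, v≡2 (mod 3); (1|3)=+1, (2|3)=-1; sign (−1)^0·+1^1·-1^4 = +1.
(a,b)_23: α=1, u≡8; β=2, v≡21 (mod 23); (8|23)=+1, (21|23)=-1; sign (−1)^0·+1^2·-1^1 = -1.
(a,b)_5: α=-2, u≡2; β=-2, v≡1 (mod 5); (2|5)=-1, (1|5)=+1; sign (−1)^0·-1^-2·+1^-2 = +1.
(a,b)_13: α=1, u≡3; β=1, v≡10 (mod 13); (3|13)=+1, (10|13)=+1; sign (−1)^0·+1^1·+1^1 = +1.
(a,b)_2: α=3, β=4; u≡7, v≡1 (mod 8); ε(u)ε(v)=1·0, αω(v)=3·0, βω(u)=4·0; sum ≡ 0  ⇒  +1.
(-6578, -39 / ℚ) ramifies at {23, ∞}: a division algebra.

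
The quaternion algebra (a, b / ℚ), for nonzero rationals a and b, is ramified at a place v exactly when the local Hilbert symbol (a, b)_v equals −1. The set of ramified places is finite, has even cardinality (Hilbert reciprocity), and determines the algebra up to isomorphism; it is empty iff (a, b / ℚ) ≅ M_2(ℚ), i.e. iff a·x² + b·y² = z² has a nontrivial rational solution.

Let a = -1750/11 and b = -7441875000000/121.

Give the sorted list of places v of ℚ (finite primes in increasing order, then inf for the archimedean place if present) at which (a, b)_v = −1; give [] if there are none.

[2, 5, 11, inf]

(a, b) ≡ (-770, -3) mod (ℚ^×)²; places V = {2, 3, 5, 7, 11, ∞}.
(a,b)_5: α=3, u≡1; β=10, v≡2 (mod 5); (1|5)=+1, (2|5)=-1; sign (−1)^0·+1^10·-1^3 = -1.
(a,b)_7: α=1, u≡4; β=2, v≡2 (mod 7); (4|7)=+1, (2|7)=+1; sign (−1)^0·+1^2·+1^1 = +1.
(a,b)_2: α=1, β=6; u≡7, v≡5 (mod 8); ε(u)ε(v)=1·0, αω(v)=1·1, βω(u)=6·0; sum ≡ 1  ⇒  -1.
(a,b)_∞: sgn(-770)=−, sgn(-3)=−, so -1.
(a,b)_11: α=-1, u≡10; β=-2, v≡10 (mod 11); (10|11)=-1, (10|11)=-1; sign (−1)^0·-1^-2·-1^-1 = -1.
(a,b)_3: α=0, u≡1; β=5, v≡2 (mod 3); (1|3)=+1, (2|3)=-1; sign (−1)^0·+1^5·-1^0 = +1.
|Ram(-770, -3)| = 4, even; anisotropic at {2, 5, 11, ∞}.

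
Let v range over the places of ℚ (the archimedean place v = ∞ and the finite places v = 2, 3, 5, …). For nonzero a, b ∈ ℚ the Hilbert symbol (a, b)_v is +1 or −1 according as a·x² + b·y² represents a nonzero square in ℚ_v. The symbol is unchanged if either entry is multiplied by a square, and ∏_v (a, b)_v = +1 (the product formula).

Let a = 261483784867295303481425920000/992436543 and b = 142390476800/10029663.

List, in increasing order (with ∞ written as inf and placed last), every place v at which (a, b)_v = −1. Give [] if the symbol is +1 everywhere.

(a, b) ≡ (204631, 119) mod (ℚ^×)²; places V = {2, 3, 5, 7, 11, 13, 17, 19, 23, 31, 41, ∞}.
(a,b)_11: α=0, u≡3; β=2, v≡5 (mod 11); (3|11)=+1, (5|11)=+1; sign (−1)^0·+1^2·+1^0 = +1.
(a,b)_23: α=3, u≡7; β=0, v≡12 (mod 23); (7|23)=-1, (12|23)=+1; sign (−1)^0·-1^0·+1^3 = +1.
(a,b)_2: α=26, β=14; u≡7, v≡7 (mod 8); ε(u)ε(v)=1·1, αω(v)=26·0, βω(u)=14·0; sum ≡ 1  ⇒  -1.
(a,b)_19: α=0, u≡5; β=-2, v≡4 (mod 19); (5|19)=+1, (4|19)=+1; sign (−1)^0·+1^-2·+1^0 = +1.
(a,b)_41: α=1, u≡17; β=0, v≡20 (mod 41); (17|41)=-1, (20|41)=+1; sign (−1)^0·-1^0·+1^1 = +1.
(a,b)_7: α=-5, u≡4; β=-3, v≡6 (mod 7); (4|7)=+1, (6|7)=-1; sign (−1)^1·+1^-3·-1^-5 = +1.
(a,b)_31: α=1, u≡11; β=0, v≡6 (mod 31); (11|31)=-1, (6|31)=-1; sign (−1)^0·-1^0·-1^1 = -1.
(a,b)_17: α=4, u≡16; β=1, v≡10 (mod 17); (16|17)=+1, (10|17)=-1; sign (−1)^0·+1^1·-1^4 = +1.
(a,b)_13: α=6, u≡8; β=2, v≡2 (mod 13); (8|13)=-1, (2|13)=-1; sign (−1)^0·-1^2·-1^6 = +1.
(a,b)_∞: sgn(204631)=+, sgn(119)=+, so +1.
(a,b)_3: α=-10, u≡1; β=-4, v≡2 (mod 3); (1|3)=+1, (2|3)=-1; sign (−1)^0·+1^-4·-1^-10 = +1.
(a,b)_5: α=4, u≡4; β=2, v≡4 (mod 5); (4|5)=+1, (4|5)=+1; sign (−1)^0·+1^2·+1^4 = +1.
(204631, 119 / ℚ) ramifies at {2, 31}: a division algebra.

[2, 31]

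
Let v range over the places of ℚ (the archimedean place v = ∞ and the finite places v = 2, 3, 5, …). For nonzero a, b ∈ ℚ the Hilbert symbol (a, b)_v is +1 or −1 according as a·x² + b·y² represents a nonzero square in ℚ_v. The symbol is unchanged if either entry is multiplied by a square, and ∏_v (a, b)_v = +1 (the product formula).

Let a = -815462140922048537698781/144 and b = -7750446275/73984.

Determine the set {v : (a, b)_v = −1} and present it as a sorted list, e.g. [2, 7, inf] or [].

(a, b) ≡ (-8484581, -2562131) mod (ℚ^×)²; places V = {2, 3, 5, 7, 11, 13, 17, 19, 23, 37, 41, 47, ∞}.
(a,b)_47: α=1, u≡16; β=0, v≡6 (mod 47); (16|47)=+1, (6|47)=+1; sign (−1)^0·+1^0·+1^1 = +1.
(a,b)_∞: sgn(-8484581)=−, sgn(-2562131)=−, so -1.
(a,b)_11: α=6, u≡3; β=3, v≡5 (mod 11); (3|11)=+1, (5|11)=+1; sign (−1)^0·+1^3·+1^6 = +1.
(a,b)_37: α=1, u≡31; β=0, v≡23 (mod 37); (31|37)=-1, (23|37)=-1; sign (−1)^0·-1^0·-1^1 = -1.
(a,b)_23: α=2, u≡18; β=1, v≡17 (mod 23); (18|23)=+1, (17|23)=-1; sign (−1)^0·+1^1·-1^2 = +1.
(a,b)_19: α=2, u≡15; β=1, v≡12 (mod 19); (15|19)=-1, (12|19)=-1; sign (−1)^0·-1^1·-1^2 = -1.
(a,b)_13: α=2, u≡9; β=1, v≡2 (mod 13); (9|13)=+1, (2|13)=-1; sign (−1)^0·+1^1·-1^2 = +1.
(a,b)_41: α=3, u≡6; β=1, v≡38 (mod 41); (6|41)=-1, (38|41)=-1; sign (−1)^0·-1^1·-1^3 = +1.
(a,b)_3: α=-2, u≡1; β=0, v≡1 (mod 3); (1|3)=+1, (1|3)=+1; sign (−1)^0·+1^0·+1^-2 = +1.
(a,b)_7: α=1, u≡1; β=0, v≡2 (mod 7); (1|7)=+1, (2|7)=+1; sign (−1)^0·+1^0·+1^1 = +1.
(a,b)_2: α=-4, β=-8; u≡3, v≡5 (mod 8); ε(u)ε(v)=1·0, αω(v)=-4·1, βω(u)=-8·1; sum ≡ 0  ⇒  +1.
(a,b)_17: α=1, u≡7; β=-2, v≡10 (mod 17); (7|17)=-1, (10|17)=-1; sign (−1)^0·-1^-2·-1^1 = -1.
(a,b)_5: α=0, u≡1; β=2, v≡1 (mod 5); (1|5)=+1, (1|5)=+1; sign (−1)^0·+1^2·+1^0 = +1.
(-8484581, -2562131 / ℚ) ramifies at {17, 19, 37, ∞}: a division algebra.

[17, 19, 37, inf]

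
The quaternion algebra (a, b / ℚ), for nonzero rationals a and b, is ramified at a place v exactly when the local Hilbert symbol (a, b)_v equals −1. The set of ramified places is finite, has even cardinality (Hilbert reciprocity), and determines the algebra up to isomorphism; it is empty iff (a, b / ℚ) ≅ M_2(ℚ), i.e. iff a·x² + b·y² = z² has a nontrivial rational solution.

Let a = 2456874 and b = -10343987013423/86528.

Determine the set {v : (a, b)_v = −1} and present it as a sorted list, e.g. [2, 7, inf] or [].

Mod squares: a ≡ 272986, b ≡ -48174. Check v ∈ {∞, 2, 3, 7, 13, 17, 23, 31, 37, 53}.
v=23: a=23^0·(≡14), b=23^2·(≡21) mod 23; (14|23)=-1, (21|23)=-1; (−1)^{0·2·11}·(-1)^2·(-1)^0 = +1.
v=∞: 272986 > 0 and -48174 < 0  ⇒  (a,b)_∞ = +1.
v=3: a=3^2·(≡1), b=3^1·(≡1) mod 3; (1|3)=+1, (1|3)=+1; (−1)^{2·1·1}·(+1)^1·(+1)^2 = +1.
v=7: a=7^1·(≡2), b=7^1·(≡6) mod 7; (2|7)=+1, (6|7)=-1; (−1)^{1·1·3}·(+1)^1·(-1)^1 = +1.
v=2: v_2(a)=1, v_2(b)=-9; units ≡ 5, 1 (mod 8); ε·ε+αω+βω = 0·0+1·0+-9·1 ≡ 1  ⇒  (a,b)_2 = -1.
v=17: a=17^1·(≡5), b=17^2·(≡9) mod 17; (5|17)=-1, (9|17)=+1; (−1)^{1·2·8}·(-1)^2·(+1)^1 = +1.
v=37: a=37^1·(≡24), b=37^1·(≡28) mod 37; (24|37)=-1, (28|37)=+1; (−1)^{1·1·18}·(-1)^1·(+1)^1 = -1.
v=13: a=13^0·(≡4), b=13^-2·(≡3) mod 13; (4|13)=+1, (3|13)=+1; (−1)^{0·-2·6}·(+1)^-2·(+1)^0 = +1.
v=53: a=53^0·(≡6), b=53^2·(≡32) mod 53; (6|53)=+1, (32|53)=-1; (−1)^{0·2·26}·(+1)^2·(-1)^0 = +1.
v=31: a=31^1·(≡18), b=31^1·(≡11) mod 31; (18|31)=+1, (11|31)=-1; (−1)^{1·1·15}·(+1)^1·(-1)^1 = +1.
(272986, -48174 / ℚ) ramifies at {2, 37}: a division algebra.

[2, 37]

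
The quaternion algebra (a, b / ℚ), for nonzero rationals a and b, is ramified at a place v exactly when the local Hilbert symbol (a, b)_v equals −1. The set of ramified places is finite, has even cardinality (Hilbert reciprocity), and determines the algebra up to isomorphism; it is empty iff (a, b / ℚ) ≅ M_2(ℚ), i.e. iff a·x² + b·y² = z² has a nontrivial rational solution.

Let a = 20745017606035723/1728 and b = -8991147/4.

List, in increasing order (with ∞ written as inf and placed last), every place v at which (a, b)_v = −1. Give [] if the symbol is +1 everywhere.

Mod squares: a ≡ 62110769169, b ≡ -74307. Check v ∈ {∞, 2, 3, 7, 11, 13, 17, 19, 29, 31, 37, 41, 47}.
v=37: a=37^1·(≡9), b=37^0·(≡28) mod 37; (9|37)=+1, (28|37)=+1; (−1)^{1·0·18}·(+1)^0·(+1)^1 = +1.
v=41: a=41^1·(≡3), b=41^0·(≡28) mod 41; (3|41)=-1, (28|41)=-1; (−1)^{1·0·20}·(-1)^0·(-1)^1 = -1.
v=3: a=3^-3·(≡1), b=3^1·(≡2) mod 3; (1|3)=+1, (2|3)=-1; (−1)^{-3·1·1}·(+1)^1·(-1)^-3 = +1.
v=7: a=7^2·(≡4), b=7^0·(≡6) mod 7; (4|7)=+1, (6|7)=-1; (−1)^{2·0·3}·(+1)^0·(-1)^2 = +1.
v=2: v_2(a)=-6, v_2(b)=-2; units ≡ 1, 5 (mod 8); ε·ε+αω+βω = 0·0+-6·1+-2·0 ≡ 0  ⇒  (a,b)_2 = +1.
v=13: a=13^2·(≡2), b=13^0·(≡1) mod 13; (2|13)=-1, (1|13)=+1; (−1)^{2·0·6}·(-1)^0·(+1)^2 = +1.
v=19: a=19^1·(≡2), b=19^0·(≡13) mod 19; (2|19)=-1, (13|19)=-1; (−1)^{1·0·9}·(-1)^0·(-1)^1 = -1.
v=11: a=11^2·(≡5), b=11^2·(≡5) mod 11; (5|11)=+1, (5|11)=+1; (−1)^{2·2·5}·(+1)^2·(+1)^2 = +1.
v=31: a=31^1·(≡8), b=31^1·(≡23) mod 31; (8|31)=+1, (23|31)=-1; (−1)^{1·1·15}·(+1)^1·(-1)^1 = +1.
v=∞: 62110769169 > 0 and -74307 < 0  ⇒  (a,b)_∞ = +1.
v=47: a=47^1·(≡37), b=47^1·(≡9) mod 47; (37|47)=+1, (9|47)=+1; (−1)^{1·1·23}·(+1)^1·(+1)^1 = -1.
v=17: a=17^1·(≡14), b=17^1·(≡16) mod 17; (14|17)=-1, (16|17)=+1; (−1)^{1·1·8}·(-1)^1·(+1)^1 = -1.
v=29: a=29^1·(≡2), b=29^0·(≡25) mod 29; (2|29)=-1, (25|29)=+1; (−1)^{1·0·14}·(-1)^0·(+1)^1 = +1.
Ram(62110769169, -74307) = {17, 19, 41, 47}; no ℚ_17-point on the conic.

[17, 19, 41, 47]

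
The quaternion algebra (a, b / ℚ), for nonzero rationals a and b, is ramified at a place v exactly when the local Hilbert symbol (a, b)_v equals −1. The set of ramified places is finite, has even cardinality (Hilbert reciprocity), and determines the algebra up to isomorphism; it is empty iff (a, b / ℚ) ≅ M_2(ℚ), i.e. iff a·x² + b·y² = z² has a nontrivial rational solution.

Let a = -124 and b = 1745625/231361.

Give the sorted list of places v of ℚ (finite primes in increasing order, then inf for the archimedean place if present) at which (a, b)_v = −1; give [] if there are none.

[3, 31]

Mod squares: a ≡ -31, b ≡ 57. Check v ∈ {∞, 2, 3, 5, 7, 13, 19, 31, 37}.
v=19: a=19^0·(≡9), b=19^1·(≡14) mod 19; (9|19)=+1, (14|19)=-1; (−1)^{0·1·9}·(+1)^1·(-1)^0 = +1.
v=37: a=37^0·(≡24), b=37^-2·(≡23) mod 37; (24|37)=-1, (23|37)=-1; (−1)^{0·-2·18}·(-1)^-2·(-1)^0 = +1.
v=31: a=31^1·(≡27), b=31^0·(≡29) mod 31; (27|31)=-1, (29|31)=-1; (−1)^{1·0·15}·(-1)^0·(-1)^1 = -1.
v=5: a=5^0·(≡1), b=5^4·(≡3) mod 5; (1|5)=+1, (3|5)=-1; (−1)^{0·4·2}·(+1)^4·(-1)^0 = +1.
v=2: v_2(a)=2, v_2(b)=0; units ≡ 1, 1 (mod 8); ε·ε+αω+βω = 0·0+2·0+0·0 ≡ 0  ⇒  (a,b)_2 = +1.
v=13: a=13^0·(≡6), b=13^-2·(≡6) mod 13; (6|13)=-1, (6|13)=-1; (−1)^{0·-2·6}·(-1)^-2·(-1)^0 = +1.
v=7: a=7^0·(≡2), b=7^2·(≡4) mod 7; (2|7)=+1, (4|7)=+1; (−1)^{0·2·3}·(+1)^2·(+1)^0 = +1.
v=∞: -31 < 0 and 57 > 0  ⇒  (a,b)_∞ = +1.
v=3: a=3^0·(≡2), b=3^1·(≡1) mod 3; (2|3)=-1, (1|3)=+1; (−1)^{0·1·1}·(-1)^1·(+1)^0 = -1.
|Ram(-31, 57)| = 2, even; anisotropic at {3, 31}.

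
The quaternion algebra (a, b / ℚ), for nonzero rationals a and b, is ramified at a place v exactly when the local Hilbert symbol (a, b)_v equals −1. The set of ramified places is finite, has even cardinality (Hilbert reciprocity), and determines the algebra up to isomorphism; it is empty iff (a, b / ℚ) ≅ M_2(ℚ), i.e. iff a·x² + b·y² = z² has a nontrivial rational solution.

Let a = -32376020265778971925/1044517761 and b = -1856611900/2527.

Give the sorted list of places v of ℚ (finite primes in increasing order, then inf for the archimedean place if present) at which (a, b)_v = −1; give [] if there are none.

[2, 13, 37, inf]

(a, b) ≡ (-13, -1074073) mod (ℚ^×)²; places V = {2, 3, 5, 7, 11, 13, 17, 19, 29, 37, ∞}.
(a,b)_13: α=3, u≡9; β=1, v≡2 (mod 13); (9|13)=+1, (2|13)=-1; sign (−1)^0·+1^1·-1^3 = -1.
(a,b)_7: α=-2, u≡2; β=-1, v≡1 (mod 7); (2|7)=+1, (1|7)=+1; sign (−1)^0·+1^-1·+1^-2 = +1.
(a,b)_2: α=0, β=2; u≡3, v≡7 (mod 8); ε(u)ε(v)=1·1, αω(v)=0·0, βω(u)=2·1; sum ≡ 1  ⇒  -1.
(a,b)_37: α=2, u≡13; β=1, v≡30 (mod 37); (13|37)=-1, (30|37)=+1; sign (−1)^0·-1^1·+1^2 = -1.
(a,b)_29: α=2, u≡5; β=1, v≡28 (mod 29); (5|29)=+1, (28|29)=+1; sign (−1)^0·+1^1·+1^2 = +1.
(a,b)_∞: sgn(-13)=−, sgn(-1074073)=−, so -1.
(a,b)_5: α=2, u≡3; β=2, v≡2 (mod 5); (3|5)=-1, (2|5)=-1; sign (−1)^0·-1^2·-1^2 = +1.
(a,b)_19: α=-2, u≡16; β=-2, v≡6 (mod 19); (16|19)=+1, (6|19)=+1; sign (−1)^0·+1^-2·+1^-2 = +1.
(a,b)_11: α=6, u≡4; β=3, v≡4 (mod 11); (4|11)=+1, (4|11)=+1; sign (−1)^0·+1^3·+1^6 = +1.
(a,b)_3: α=-10, u≡2; β=0, v≡2 (mod 3); (2|3)=-1, (2|3)=-1; sign (−1)^0·-1^0·-1^-10 = +1.
(a,b)_17: α=2, u≡16; β=0, v≡2 (mod 17); (16|17)=+1, (2|17)=+1; sign (−1)^0·+1^0·+1^2 = +1.
|Ram(-13, -1074073)| = 4, even; anisotropic at {2, 13, 37, ∞}.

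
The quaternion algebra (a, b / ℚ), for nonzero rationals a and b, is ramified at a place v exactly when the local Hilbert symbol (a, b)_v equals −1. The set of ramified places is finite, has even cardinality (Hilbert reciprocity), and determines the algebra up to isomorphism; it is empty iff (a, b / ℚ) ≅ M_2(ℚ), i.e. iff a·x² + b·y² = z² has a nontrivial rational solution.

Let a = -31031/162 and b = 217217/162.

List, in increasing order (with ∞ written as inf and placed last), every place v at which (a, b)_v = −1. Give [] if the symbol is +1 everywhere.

Mod squares: a ≡ -62062, b ≡ 8866. Check v ∈ {∞, 2, 3, 7, 11, 13, 31}.
v=11: a=11^1·(≡9), b=11^1·(≡3) mod 11; (9|11)=+1, (3|11)=+1; (−1)^{1·1·5}·(+1)^1·(+1)^1 = -1.
v=13: a=13^1·(≡3), b=13^1·(≡5) mod 13; (3|13)=+1, (5|13)=-1; (−1)^{1·1·6}·(+1)^1·(-1)^1 = -1.
v=2: v_2(a)=-1, v_2(b)=-1; units ≡ 1, 1 (mod 8); ε·ε+αω+βω = 0·0+-1·0+-1·0 ≡ 0  ⇒  (a,b)_2 = +1.
v=3: a=3^-4·(≡2), b=3^-4·(≡1) mod 3; (2|3)=-1, (1|3)=+1; (−1)^{-4·-4·1}·(-1)^-4·(+1)^-4 = +1.
v=7: a=7^1·(≡5), b=7^2·(≡2) mod 7; (5|7)=-1, (2|7)=+1; (−1)^{1·2·3}·(-1)^2·(+1)^1 = +1.
v=∞: -62062 < 0 and 8866 > 0  ⇒  (a,b)_∞ = +1.
v=31: a=31^1·(≡12), b=31^1·(≡9) mod 31; (12|31)=-1, (9|31)=+1; (−1)^{1·1·15}·(-1)^1·(+1)^1 = +1.
(-62062, 8866 / ℚ) ramifies at {11, 13}: a division algebra.

[11, 13]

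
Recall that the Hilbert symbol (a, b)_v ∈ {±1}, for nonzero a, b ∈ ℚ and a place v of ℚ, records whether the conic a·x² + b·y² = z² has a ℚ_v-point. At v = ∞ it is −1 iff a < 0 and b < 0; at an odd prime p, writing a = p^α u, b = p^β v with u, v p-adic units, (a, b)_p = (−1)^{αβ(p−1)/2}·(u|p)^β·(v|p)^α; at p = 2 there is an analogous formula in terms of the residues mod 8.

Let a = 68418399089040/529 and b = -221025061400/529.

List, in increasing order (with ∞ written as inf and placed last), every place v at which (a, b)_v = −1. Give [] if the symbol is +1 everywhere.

(a, b) ≡ (36465, -374) mod (ℚ^×)²; places V = {2, 3, 5, 7, 11, 13, 17, 23, ∞}.
(a,b)_2: α=4, β=3; u≡1, v≡5 (mod 8); ε(u)ε(v)=0·0, αω(v)=4·1, βω(u)=3·0; sum ≡ 0  ⇒  +1.
(a,b)_5: α=1, u≡2; β=2, v≡1 (mod 5); (2|5)=-1, (1|5)=+1; sign (−1)^0·-1^2·+1^1 = +1.
(a,b)_3: α=1, u≡2; β=0, v≡1 (mod 3); (2|3)=-1, (1|3)=+1; sign (−1)^0·-1^0·+1^1 = +1.
(a,b)_23: α=-2, u≡7; β=-2, v≡17 (mod 23); (7|23)=-1, (17|23)=-1; sign (−1)^0·-1^-2·-1^-2 = +1.
(a,b)_∞: sgn(36465)=+, sgn(-374)=−, so +1.
(a,b)_13: α=3, u≡12; β=2, v≡10 (mod 13); (12|13)=+1, (10|13)=+1; sign (−1)^0·+1^2·+1^3 = +1.
(a,b)_17: α=3, u≡6; β=3, v≡7 (mod 17); (6|17)=-1, (7|17)=-1; sign (−1)^0·-1^3·-1^3 = +1.
(a,b)_7: α=4, u≡2; β=0, v≡1 (mod 7); (2|7)=+1, (1|7)=+1; sign (−1)^0·+1^0·+1^4 = +1.
(a,b)_11: α=1, u≡5; β=3, v≡10 (mod 11); (5|11)=+1, (10|11)=-1; sign (−1)^1·+1^3·-1^1 = +1.
Every local symbol is +1, so the conic 36465·x² + -374·y² = z² has ℚ_v-points for all v and hence a ℚ-point; (a, b / ℚ) ≅ M_2(ℚ).

[]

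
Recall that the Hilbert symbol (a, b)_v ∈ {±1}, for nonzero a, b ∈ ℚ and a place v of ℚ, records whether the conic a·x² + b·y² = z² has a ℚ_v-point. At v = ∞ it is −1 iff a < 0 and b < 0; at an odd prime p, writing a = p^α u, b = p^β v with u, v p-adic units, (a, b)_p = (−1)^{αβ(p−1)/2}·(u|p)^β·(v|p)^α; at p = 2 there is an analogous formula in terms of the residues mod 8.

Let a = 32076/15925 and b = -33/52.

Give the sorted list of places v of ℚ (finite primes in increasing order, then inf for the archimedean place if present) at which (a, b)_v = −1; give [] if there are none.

[2, 3]

(a, b) ≡ (143, -429) mod (ℚ^×)²; places V = {2, 3, 5, 7, 11, 13, ∞}.
(a,b)_2: α=2, β=-2; u≡7, v≡3 (mod 8); ε(u)ε(v)=1·1, αω(v)=2·1, βω(u)=-2·0; sum ≡ 1  ⇒  -1.
(a,b)_∞: sgn(143)=+, sgn(-429)=−, so +1.
(a,b)_11: α=1, u≡7; β=1, v≡1 (mod 11); (7|11)=-1, (1|11)=+1; sign (−1)^1·-1^1·+1^1 = +1.
(a,b)_3: α=6, u≡2; β=1, v≡1 (mod 3); (2|3)=-1, (1|3)=+1; sign (−1)^0·-1^1·+1^6 = -1.
(a,b)_5: α=-2, u≡3; β=0, v≡1 (mod 5); (3|5)=-1, (1|5)=+1; sign (−1)^0·-1^0·+1^-2 = +1.
(a,b)_7: α=-2, u≡3; β=0, v≡3 (mod 7); (3|7)=-1, (3|7)=-1; sign (−1)^0·-1^0·-1^-2 = +1.
(a,b)_13: α=-1, u≡6; β=-1, v≡8 (mod 13); (6|13)=-1, (8|13)=-1; sign (−1)^0·-1^-1·-1^-1 = +1.
(143, -429 / ℚ) ramifies at {2, 3}: a division algebra.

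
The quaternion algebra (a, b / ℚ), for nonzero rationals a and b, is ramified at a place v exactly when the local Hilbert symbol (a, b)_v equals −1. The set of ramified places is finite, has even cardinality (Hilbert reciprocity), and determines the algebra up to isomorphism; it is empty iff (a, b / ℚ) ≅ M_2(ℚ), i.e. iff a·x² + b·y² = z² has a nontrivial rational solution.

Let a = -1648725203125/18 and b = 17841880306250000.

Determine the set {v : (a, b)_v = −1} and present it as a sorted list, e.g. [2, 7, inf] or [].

Mod squares: a ≡ -26, b ≡ 2849. Check v ∈ {∞, 2, 3, 5, 7, 11, 13, 37}.
v=13: a=13^1·(≡6), b=13^2·(≡6) mod 13; (6|13)=-1, (6|13)=-1; (−1)^{1·2·6}·(-1)^2·(-1)^1 = -1.
v=∞: -26 < 0 and 2849 > 0  ⇒  (a,b)_∞ = +1.
v=7: a=7^2·(≡2), b=7^3·(≡2) mod 7; (2|7)=+1, (2|7)=+1; (−1)^{2·3·3}·(+1)^3·(+1)^2 = +1.
v=2: v_2(a)=-1, v_2(b)=4; units ≡ 3, 1 (mod 8); ε·ε+αω+βω = 1·0+-1·0+4·1 ≡ 0  ⇒  (a,b)_2 = +1.
v=3: a=3^-2·(≡1), b=3^0·(≡2) mod 3; (1|3)=+1, (2|3)=-1; (−1)^{-2·0·1}·(+1)^0·(-1)^-2 = +1.
v=5: a=5^6·(≡4), b=5^8·(≡4) mod 5; (4|5)=+1, (4|5)=+1; (−1)^{6·8·2}·(+1)^8·(+1)^6 = +1.
v=37: a=37^2·(≡21), b=37^1·(≡1) mod 37; (21|37)=+1, (1|37)=+1; (−1)^{2·1·18}·(+1)^1·(+1)^2 = +1.
v=11: a=11^2·(≡2), b=11^3·(≡2) mod 11; (2|11)=-1, (2|11)=-1; (−1)^{2·3·5}·(-1)^3·(-1)^2 = -1.
(-26, 2849 / ℚ) ramifies at {11, 13}: a division algebra.

[11, 13]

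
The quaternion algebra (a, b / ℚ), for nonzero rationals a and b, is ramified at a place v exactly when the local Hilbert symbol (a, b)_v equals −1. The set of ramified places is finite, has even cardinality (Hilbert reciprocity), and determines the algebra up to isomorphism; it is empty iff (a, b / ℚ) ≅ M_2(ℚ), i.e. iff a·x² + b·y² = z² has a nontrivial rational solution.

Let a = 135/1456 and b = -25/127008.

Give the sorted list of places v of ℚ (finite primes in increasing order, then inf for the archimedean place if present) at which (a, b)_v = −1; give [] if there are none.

Mod squares: a ≡ 1365, b ≡ -2. Check v ∈ {∞, 2, 3, 5, 7, 13}.
v=7: a=7^-1·(≡6), b=7^-2·(≡5) mod 7; (6|7)=-1, (5|7)=-1; (−1)^{-1·-2·3}·(-1)^-2·(-1)^-1 = -1.
v=3: a=3^3·(≡2), b=3^-4·(≡1) mod 3; (2|3)=-1, (1|3)=+1; (−1)^{3·-4·1}·(-1)^-4·(+1)^3 = +1.
v=2: v_2(a)=-4, v_2(b)=-5; units ≡ 5, 7 (mod 8); ε·ε+αω+βω = 0·1+-4·0+-5·1 ≡ 1  ⇒  (a,b)_2 = -1.
v=5: a=5^1·(≡2), b=5^2·(≡3) mod 5; (2|5)=-1, (3|5)=-1; (−1)^{1·2·2}·(-1)^2·(-1)^1 = -1.
v=∞: 1365 > 0 and -2 < 0  ⇒  (a,b)_∞ = +1.
v=13: a=13^-1·(≡12), b=13^0·(≡6) mod 13; (12|13)=+1, (6|13)=-1; (−1)^{-1·0·6}·(+1)^0·(-1)^-1 = -1.
(1365, -2 / ℚ) ramifies at {2, 5, 7, 13}: a division algebra.

[2, 5, 7, 13]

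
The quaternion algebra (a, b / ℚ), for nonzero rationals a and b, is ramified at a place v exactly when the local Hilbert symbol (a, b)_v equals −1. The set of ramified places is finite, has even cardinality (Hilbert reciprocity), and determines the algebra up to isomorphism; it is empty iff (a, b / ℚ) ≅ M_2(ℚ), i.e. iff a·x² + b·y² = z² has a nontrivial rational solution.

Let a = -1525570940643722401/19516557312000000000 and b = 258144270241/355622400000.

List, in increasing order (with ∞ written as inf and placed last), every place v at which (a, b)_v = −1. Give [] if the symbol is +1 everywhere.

[2, 5]

(a, b) ≡ (-5, 35) mod (ℚ^×)²; places V = {2, 3, 5, 7, 11, 13, 17, 19, ∞}.
(a,b)_3: α=-4, u≡1; β=-4, v≡2 (mod 3); (1|3)=+1, (2|3)=-1; sign (−1)^0·+1^-4·-1^-4 = +1.
(a,b)_17: α=4, u≡10; β=2, v≡8 (mod 17); (10|17)=-1, (8|17)=+1; sign (−1)^0·-1^2·+1^4 = +1.
(a,b)_5: α=-9, u≡1; β=-5, v≡2 (mod 5); (1|5)=+1, (2|5)=-1; sign (−1)^0·+1^-5·-1^-9 = -1.
(a,b)_19: α=2, u≡12; β=2, v≡7 (mod 19); (12|19)=-1, (7|19)=+1; sign (−1)^0·-1^2·+1^2 = +1.
(a,b)_∞: sgn(-5)=−, sgn(35)=+, so +1.
(a,b)_2: α=-20, β=-12; u≡3, v≡3 (mod 8); ε(u)ε(v)=1·1, αω(v)=-20·1, βω(u)=-12·1; sum ≡ 1  ⇒  -1.
(a,b)_11: α=6, u≡2; β=4, v≡2 (mod 11); (2|11)=-1, (2|11)=-1; sign (−1)^0·-1^4·-1^6 = +1.
(a,b)_13: α=4, u≡8; β=2, v≡9 (mod 13); (8|13)=-1, (9|13)=+1; sign (−1)^0·-1^2·+1^4 = +1.
(a,b)_7: α=-6, u≡1; β=-3, v≡5 (mod 7); (1|7)=+1, (5|7)=-1; sign (−1)^0·+1^-3·-1^-6 = +1.
Ram(-5, 35) = {2, 5}; no ℚ_2-point on the conic.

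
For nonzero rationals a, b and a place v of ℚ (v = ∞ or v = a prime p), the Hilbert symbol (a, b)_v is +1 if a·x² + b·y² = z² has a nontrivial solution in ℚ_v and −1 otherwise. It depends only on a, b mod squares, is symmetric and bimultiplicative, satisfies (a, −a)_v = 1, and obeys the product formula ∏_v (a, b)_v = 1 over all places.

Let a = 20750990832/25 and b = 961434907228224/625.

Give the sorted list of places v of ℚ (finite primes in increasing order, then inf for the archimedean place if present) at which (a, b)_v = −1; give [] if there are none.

(a, b) ≡ (87, 12441) mod (ℚ^×)²; places V = {2, 3, 5, 11, 13, 29, ∞}.
(a,b)_13: α=2, u≡9; β=3, v≡8 (mod 13); (9|13)=+1, (8|13)=-1; sign (−1)^0·+1^3·-1^2 = +1.
(a,b)_3: α=7, u≡2; β=11, v≡1 (mod 3); (2|3)=-1, (1|3)=+1; sign (−1)^1·-1^11·+1^7 = +1.
(a,b)_5: α=-2, u≡2; β=-4, v≡4 (mod 5); (2|5)=-1, (4|5)=+1; sign (−1)^0·-1^-4·+1^-2 = +1.
(a,b)_29: α=1, u≡11; β=1, v≡13 (mod 29); (11|29)=-1, (13|29)=+1; sign (−1)^0·-1^1·+1^1 = -1.
(a,b)_∞: sgn(87)=+, sgn(12441)=+, so +1.
(a,b)_2: α=4, β=6; u≡7, v≡1 (mod 8); ε(u)ε(v)=1·0, αω(v)=4·0, βω(u)=6·0; sum ≡ 0  ⇒  +1.
(a,b)_11: α=2, u≡2; β=3, v≡3 (mod 11); (2|11)=-1, (3|11)=+1; sign (−1)^0·-1^3·+1^2 = -1.
Ram(87, 12441) = {11, 29}; no ℚ_11-point on the conic.

[11, 29]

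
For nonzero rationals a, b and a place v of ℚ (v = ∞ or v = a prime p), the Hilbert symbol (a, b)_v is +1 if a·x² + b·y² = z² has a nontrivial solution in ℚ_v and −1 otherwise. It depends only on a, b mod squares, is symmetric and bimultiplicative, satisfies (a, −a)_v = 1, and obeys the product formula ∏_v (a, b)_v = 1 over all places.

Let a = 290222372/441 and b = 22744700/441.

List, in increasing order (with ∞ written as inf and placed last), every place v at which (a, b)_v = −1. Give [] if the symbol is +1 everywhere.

(a, b) ≡ (713, 227447) mod (ℚ^×)²; places V = {2, 3, 5, 7, 11, 23, 29, 31, ∞}.
(a,b)_3: α=-2, u≡2; β=-2, v≡2 (mod 3); (2|3)=-1, (2|3)=-1; sign (−1)^0·-1^-2·-1^-2 = +1.
(a,b)_2: α=2, β=2; u≡1, v≡7 (mod 8); ε(u)ε(v)=0·1, αω(v)=2·0, βω(u)=2·0; sum ≡ 0  ⇒  +1.
(a,b)_11: α=2, u≡4; β=1, v≡8 (mod 11); (4|11)=+1, (8|11)=-1; sign (−1)^0·+1^1·-1^2 = +1.
(a,b)_29: α=2, u≡18; β=1, v≡4 (mod 29); (18|29)=-1, (4|29)=+1; sign (−1)^0·-1^1·+1^2 = -1.
(a,b)_31: α=1, u≡15; β=1, v≡21 (mod 31); (15|31)=-1, (21|31)=-1; sign (−1)^1·-1^1·-1^1 = -1.
(a,b)_7: α=-2, u≡3; β=-2, v≡3 (mod 7); (3|7)=-1, (3|7)=-1; sign (−1)^0·-1^-2·-1^-2 = +1.
(a,b)_5: α=0, u≡2; β=2, v≡3 (mod 5); (2|5)=-1, (3|5)=-1; sign (−1)^0·-1^2·-1^0 = +1.
(a,b)_∞: sgn(713)=+, sgn(227447)=+, so +1.
(a,b)_23: α=1, u≡3; β=1, v≡21 (mod 23); (3|23)=+1, (21|23)=-1; sign (−1)^1·+1^1·-1^1 = +1.
Ram(713, 227447) = {29, 31}; no ℚ_29-point on the conic.

[29, 31]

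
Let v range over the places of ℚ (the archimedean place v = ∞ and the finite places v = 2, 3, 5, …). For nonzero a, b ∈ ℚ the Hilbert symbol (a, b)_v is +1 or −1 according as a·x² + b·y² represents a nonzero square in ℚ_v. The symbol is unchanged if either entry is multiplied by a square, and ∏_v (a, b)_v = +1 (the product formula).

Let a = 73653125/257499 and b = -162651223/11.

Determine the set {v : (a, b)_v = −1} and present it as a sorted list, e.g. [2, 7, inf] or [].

[2, 5, 11, 53]

Mod squares: a ≡ 26455, b ≡ -6190877. Check v ∈ {∞, 2, 3, 5, 7, 11, 13, 17, 37, 41, 53}.
v=17: a=17^-2·(≡14), b=17^2·(≡15) mod 17; (14|17)=-1, (15|17)=+1; (−1)^{-2·2·8}·(-1)^2·(+1)^-2 = +1.
v=3: a=3^-4·(≡1), b=3^0·(≡1) mod 3; (1|3)=+1, (1|3)=+1; (−1)^{-4·0·1}·(+1)^0·(+1)^-4 = +1.
v=7: a=7^2·(≡2), b=7^1·(≡4) mod 7; (2|7)=+1, (4|7)=+1; (−1)^{2·1·3}·(+1)^1·(+1)^2 = +1.
v=∞: 26455 > 0 and -6190877 < 0  ⇒  (a,b)_∞ = +1.
v=11: a=11^-1·(≡7), b=11^-1·(≡2) mod 11; (7|11)=-1, (2|11)=-1; (−1)^{-1·-1·5}·(-1)^-1·(-1)^-1 = -1.
v=37: a=37^1·(≡27), b=37^1·(≡16) mod 37; (27|37)=+1, (16|37)=+1; (−1)^{1·1·18}·(+1)^1·(+1)^1 = +1.
v=53: a=53^0·(≡14), b=53^1·(≡26) mod 53; (14|53)=-1, (26|53)=-1; (−1)^{0·1·26}·(-1)^1·(-1)^0 = -1.
v=5: a=5^5·(≡1), b=5^0·(≡2) mod 5; (1|5)=+1, (2|5)=-1; (−1)^{5·0·2}·(+1)^0·(-1)^5 = -1.
v=41: a=41^0·(≡36), b=41^1·(≡35) mod 41; (36|41)=+1, (35|41)=-1; (−1)^{0·1·20}·(+1)^1·(-1)^0 = +1.
v=2: v_2(a)=0, v_2(b)=0; units ≡ 7, 3 (mod 8); ε·ε+αω+βω = 1·1+0·1+0·0 ≡ 1  ⇒  (a,b)_2 = -1.
v=13: a=13^1·(≡7), b=13^0·(≡10) mod 13; (7|13)=-1, (10|13)=+1; (−1)^{1·0·6}·(-1)^0·(+1)^1 = +1.
Ram(26455, -6190877) = {2, 5, 11, 53}; no ℚ_2-point on the conic.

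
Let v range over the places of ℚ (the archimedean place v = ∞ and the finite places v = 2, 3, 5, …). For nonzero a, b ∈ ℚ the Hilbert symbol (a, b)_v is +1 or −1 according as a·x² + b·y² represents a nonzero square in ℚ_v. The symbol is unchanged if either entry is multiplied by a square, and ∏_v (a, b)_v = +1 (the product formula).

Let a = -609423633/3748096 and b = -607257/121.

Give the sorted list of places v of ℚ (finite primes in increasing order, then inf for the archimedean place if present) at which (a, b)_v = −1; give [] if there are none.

[2, 17, 37, inf]

(a, b) ≡ (-8177, -17) mod (ℚ^×)²; places V = {2, 3, 7, 11, 13, 17, 37, ∞}.
(a,b)_7: α=2, u≡6; β=2, v≡2 (mod 7); (6|7)=-1, (2|7)=+1; sign (−1)^0·-1^2·+1^2 = +1.
(a,b)_13: α=3, u≡5; β=0, v≡3 (mod 13); (5|13)=-1, (3|13)=+1; sign (−1)^0·-1^0·+1^3 = +1.
(a,b)_17: α=1, u≡3; β=1, v≡15 (mod 17); (3|17)=-1, (15|17)=+1; sign (−1)^0·-1^1·+1^1 = -1.
(a,b)_∞: sgn(-8177)=−, sgn(-17)=−, so -1.
(a,b)_37: α=1, u≡25; β=0, v≡32 (mod 37); (25|37)=+1, (32|37)=-1; sign (−1)^0·+1^0·-1^1 = -1.
(a,b)_3: α=2, u≡1; β=6, v≡1 (mod 3); (1|3)=+1, (1|3)=+1; sign (−1)^0·+1^6·+1^2 = +1.
(a,b)_2: α=-8, β=0; u≡7, v≡7 (mod 8); ε(u)ε(v)=1·1, αω(v)=-8·0, βω(u)=0·0; sum ≡ 1  ⇒  -1.
(a,b)_11: α=-4, u≡2; β=-2, v≡9 (mod 11); (2|11)=-1, (9|11)=+1; sign (−1)^0·-1^-2·+1^-4 = +1.
(-8177, -17 / ℚ) ramifies at {2, 17, 37, ∞}: a division algebra.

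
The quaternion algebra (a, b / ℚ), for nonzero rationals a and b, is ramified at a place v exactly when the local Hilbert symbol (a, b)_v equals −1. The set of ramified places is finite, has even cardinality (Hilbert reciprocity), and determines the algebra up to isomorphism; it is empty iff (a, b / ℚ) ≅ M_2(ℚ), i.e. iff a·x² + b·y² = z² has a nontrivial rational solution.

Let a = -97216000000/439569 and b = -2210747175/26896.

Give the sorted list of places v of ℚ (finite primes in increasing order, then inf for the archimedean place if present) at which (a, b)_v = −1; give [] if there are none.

Mod squares: a ≡ -31, b ≡ -121303. Check v ∈ {∞, 2, 3, 5, 7, 13, 17, 31, 41, 43}.
v=31: a=31^1·(≡15), b=31^1·(≡6) mod 31; (15|31)=-1, (6|31)=-1; (−1)^{1·1·15}·(-1)^1·(-1)^1 = -1.
v=17: a=17^-2·(≡10), b=17^0·(≡13) mod 17; (10|17)=-1, (13|17)=+1; (−1)^{-2·0·8}·(-1)^0·(+1)^-2 = +1.
v=3: a=3^-2·(≡2), b=3^6·(≡2) mod 3; (2|3)=-1, (2|3)=-1; (−1)^{-2·6·1}·(-1)^6·(-1)^-2 = +1.
v=13: a=13^-2·(≡11), b=13^1·(≡3) mod 13; (11|13)=-1, (3|13)=+1; (−1)^{-2·1·6}·(-1)^1·(+1)^-2 = -1.
v=∞: -31 < 0 and -121303 < 0  ⇒  (a,b)_∞ = -1.
v=7: a=7^2·(≡1), b=7^1·(≡6) mod 7; (1|7)=+1, (6|7)=-1; (−1)^{2·1·3}·(+1)^1·(-1)^2 = +1.
v=41: a=41^0·(≡4), b=41^-2·(≡21) mod 41; (4|41)=+1, (21|41)=+1; (−1)^{0·-2·20}·(+1)^-2·(+1)^0 = +1.
v=5: a=5^6·(≡4), b=5^2·(≡3) mod 5; (4|5)=+1, (3|5)=-1; (−1)^{6·2·2}·(+1)^2·(-1)^6 = +1.
v=43: a=43^0·(≡20), b=43^1·(≡23) mod 43; (20|43)=-1, (23|43)=+1; (−1)^{0·1·21}·(-1)^1·(+1)^0 = -1.
v=2: v_2(a)=12, v_2(b)=-4; units ≡ 1, 1 (mod 8); ε·ε+αω+βω = 0·0+12·0+-4·0 ≡ 0  ⇒  (a,b)_2 = +1.
Ram(-31, -121303) = {13, 31, 43, ∞}; no ℚ_13-point on the conic.

[13, 31, 43, inf]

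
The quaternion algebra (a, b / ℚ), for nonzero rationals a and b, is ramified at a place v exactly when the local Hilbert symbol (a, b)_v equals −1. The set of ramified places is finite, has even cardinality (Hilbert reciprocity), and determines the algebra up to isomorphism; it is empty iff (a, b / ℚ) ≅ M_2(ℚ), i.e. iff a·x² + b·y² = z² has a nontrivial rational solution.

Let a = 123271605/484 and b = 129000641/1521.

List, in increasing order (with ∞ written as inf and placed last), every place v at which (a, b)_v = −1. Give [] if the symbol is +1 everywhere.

Mod squares: a ≡ 10005, b ≡ 3689. Check v ∈ {∞, 2, 3, 5, 7, 11, 13, 17, 23, 29, 31, 37}.
v=2: v_2(a)=-2, v_2(b)=0; units ≡ 5, 1 (mod 8); ε·ε+αω+βω = 0·0+-2·0+0·1 ≡ 0  ⇒  (a,b)_2 = +1.
v=5: a=5^1·(≡4), b=5^0·(≡1) mod 5; (4|5)=+1, (1|5)=+1; (−1)^{1·0·2}·(+1)^0·(+1)^1 = +1.
v=17: a=17^0·(≡4), b=17^3·(≡16) mod 17; (4|17)=+1, (16|17)=+1; (−1)^{0·3·8}·(+1)^3·(+1)^0 = +1.
v=23: a=23^1·(≡14), b=23^0·(≡4) mod 23; (14|23)=-1, (4|23)=+1; (−1)^{1·0·11}·(-1)^0·(+1)^1 = +1.
v=11: a=11^-2·(≡7), b=11^2·(≡4) mod 11; (7|11)=-1, (4|11)=+1; (−1)^{-2·2·5}·(-1)^2·(+1)^-2 = +1.
v=29: a=29^1·(≡18), b=29^0·(≡20) mod 29; (18|29)=-1, (20|29)=+1; (−1)^{1·0·14}·(-1)^0·(+1)^1 = +1.
v=∞: 10005 > 0 and 3689 > 0  ⇒  (a,b)_∞ = +1.
v=7: a=7^0·(≡2), b=7^1·(≡4) mod 7; (2|7)=+1, (4|7)=+1; (−1)^{0·1·3}·(+1)^1·(+1)^0 = +1.
v=31: a=31^0·(≡30), b=31^1·(≡13) mod 31; (30|31)=-1, (13|31)=-1; (−1)^{0·1·15}·(-1)^1·(-1)^0 = -1.
v=3: a=3^3·(≡2), b=3^-2·(≡2) mod 3; (2|3)=-1, (2|3)=-1; (−1)^{3·-2·1}·(-1)^-2·(-1)^3 = -1.
v=13: a=13^0·(≡5), b=13^-2·(≡9) mod 13; (5|13)=-1, (9|13)=+1; (−1)^{0·-2·6}·(-1)^-2·(+1)^0 = +1.
v=37: a=37^2·(≡8), b=37^0·(≡26) mod 37; (8|37)=-1, (26|37)=+1; (−1)^{2·0·18}·(-1)^0·(+1)^2 = +1.
(10005, 3689 / ℚ) ramifies at {3, 31}: a division algebra.

[3, 31]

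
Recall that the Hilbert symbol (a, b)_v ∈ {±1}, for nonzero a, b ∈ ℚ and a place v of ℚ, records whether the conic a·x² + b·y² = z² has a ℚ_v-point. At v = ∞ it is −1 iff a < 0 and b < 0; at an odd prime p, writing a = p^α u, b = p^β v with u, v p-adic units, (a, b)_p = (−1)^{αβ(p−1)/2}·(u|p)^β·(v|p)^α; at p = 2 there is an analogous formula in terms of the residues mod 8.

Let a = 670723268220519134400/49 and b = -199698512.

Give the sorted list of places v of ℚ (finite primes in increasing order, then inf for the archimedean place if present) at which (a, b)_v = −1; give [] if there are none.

(a, b) ≡ (299, -437) mod (ℚ^×)²; places V = {2, 3, 5, 7, 13, 19, 23, ∞}.
(a,b)_19: α=2, u≡3; β=1, v≡10 (mod 19); (3|19)=-1, (10|19)=-1; sign (−1)^0·-1^1·-1^2 = -1.
(a,b)_13: α=9, u≡4; β=4, v≡2 (mod 13); (4|13)=+1, (2|13)=-1; sign (−1)^0·+1^4·-1^9 = -1.
(a,b)_3: α=2, u≡2; β=0, v≡1 (mod 3); (2|3)=-1, (1|3)=+1; sign (−1)^0·-1^0·+1^2 = +1.
(a,b)_2: α=6, β=4; u≡3, v≡3 (mod 8); ε(u)ε(v)=1·1, αω(v)=6·1, βω(u)=4·1; sum ≡ 1  ⇒  -1.
(a,b)_∞: sgn(299)=+, sgn(-437)=−, so +1.
(a,b)_7: α=-2, u≡3; β=0, v≡1 (mod 7); (3|7)=-1, (1|7)=+1; sign (−1)^0·-1^0·+1^-2 = +1.
(a,b)_23: α=3, u≡9; β=1, v≡2 (mod 23); (9|23)=+1, (2|23)=+1; sign (−1)^1·+1^1·+1^3 = -1.
(a,b)_5: α=2, u≡4; β=0, v≡3 (mod 5); (4|5)=+1, (3|5)=-1; sign (−1)^0·+1^0·-1^2 = +1.
(299, -437 / ℚ) ramifies at {2, 13, 19, 23}: a division algebra.

[2, 13, 19, 23]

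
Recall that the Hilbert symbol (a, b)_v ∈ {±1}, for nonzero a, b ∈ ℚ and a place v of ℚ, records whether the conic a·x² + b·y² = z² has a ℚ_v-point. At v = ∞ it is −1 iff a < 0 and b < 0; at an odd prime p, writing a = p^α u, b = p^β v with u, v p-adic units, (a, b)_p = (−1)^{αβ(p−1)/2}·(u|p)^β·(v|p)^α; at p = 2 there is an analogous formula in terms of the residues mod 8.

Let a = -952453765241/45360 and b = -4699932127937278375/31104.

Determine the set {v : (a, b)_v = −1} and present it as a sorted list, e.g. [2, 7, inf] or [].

(a, b) ≡ (-7315, -9690) mod (ℚ^×)²; places V = {2, 3, 5, 7, 11, 13, 17, 19, ∞}.
(a,b)_5: α=-1, u≡2; β=3, v≡2 (mod 5); (2|5)=-1, (2|5)=-1; sign (−1)^0·-1^3·-1^-1 = +1.
(a,b)_19: α=5, u≡13; β=7, v≡10 (mod 19); (13|19)=-1, (10|19)=-1; sign (−1)^1·-1^7·-1^5 = -1.
(a,b)_7: α=-1, u≡3; β=0, v≡6 (mod 7); (3|7)=-1, (6|7)=-1; sign (−1)^0·-1^0·-1^-1 = -1.
(a,b)_11: α=3, u≡2; β=4, v≡4 (mod 11); (2|11)=-1, (4|11)=+1; sign (−1)^0·-1^4·+1^3 = +1.
(a,b)_13: α=0, u≡3; β=2, v≡7 (mod 13); (3|13)=+1, (7|13)=-1; sign (−1)^0·+1^2·-1^0 = +1.
(a,b)_3: α=-4, u≡2; β=-5, v≡1 (mod 3); (2|3)=-1, (1|3)=+1; sign (−1)^0·-1^-5·+1^-4 = -1.
(a,b)_∞: sgn(-7315)=−, sgn(-9690)=−, so -1.
(a,b)_17: α=2, u≡11; β=1, v≡15 (mod 17); (11|17)=-1, (15|17)=+1; sign (−1)^0·-1^1·+1^2 = -1.
(a,b)_2: α=-4, β=-7; u≡5, v≡3 (mod 8); ε(u)ε(v)=0·1, αω(v)=-4·1, βω(u)=-7·1; sum ≡ 1  ⇒  -1.
Ram(-7315, -9690) = {2, 3, 7, 17, 19, ∞}; no ℚ_2-point on the conic.

[2, 3, 7, 17, 19, inf]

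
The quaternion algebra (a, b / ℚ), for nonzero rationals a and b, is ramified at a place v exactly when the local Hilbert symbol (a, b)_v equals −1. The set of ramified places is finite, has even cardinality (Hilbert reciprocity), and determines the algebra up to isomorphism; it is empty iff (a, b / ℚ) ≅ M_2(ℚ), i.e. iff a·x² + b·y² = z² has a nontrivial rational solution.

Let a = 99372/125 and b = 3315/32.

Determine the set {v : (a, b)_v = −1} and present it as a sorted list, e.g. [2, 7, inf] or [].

(a, b) ≡ (15, 6630) mod (ℚ^×)²; places V = {2, 3, 5, 7, 13, 17, ∞}.
(a,b)_5: α=-3, u≡2; β=1, v≡4 (mod 5); (2|5)=-1, (4|5)=+1; sign (−1)^0·-1^1·+1^-3 = -1.
(a,b)_17: α=0, u≡4; β=1, v≡13 (mod 17); (4|17)=+1, (13|17)=+1; sign (−1)^0·+1^1·+1^0 = +1.
(a,b)_3: α=1, u≡2; β=1, v≡2 (mod 3); (2|3)=-1, (2|3)=-1; sign (−1)^1·-1^1·-1^1 = -1.
(a,b)_13: α=2, u≡2; β=1, v≡10 (mod 13); (2|13)=-1, (10|13)=+1; sign (−1)^0·-1^1·+1^2 = -1.
(a,b)_∞: sgn(15)=+, sgn(6630)=+, so +1.
(a,b)_7: α=2, u≡2; β=0, v≡1 (mod 7); (2|7)=+1, (1|7)=+1; sign (−1)^0·+1^0·+1^2 = +1.
(a,b)_2: α=2, β=-5; u≡7, v≡3 (mod 8); ε(u)ε(v)=1·1, αω(v)=2·1, βω(u)=-5·0; sum ≡ 1  ⇒  -1.
(15, 6630 / ℚ) ramifies at {2, 3, 5, 13}: a division algebra.

[2, 3, 5, 13]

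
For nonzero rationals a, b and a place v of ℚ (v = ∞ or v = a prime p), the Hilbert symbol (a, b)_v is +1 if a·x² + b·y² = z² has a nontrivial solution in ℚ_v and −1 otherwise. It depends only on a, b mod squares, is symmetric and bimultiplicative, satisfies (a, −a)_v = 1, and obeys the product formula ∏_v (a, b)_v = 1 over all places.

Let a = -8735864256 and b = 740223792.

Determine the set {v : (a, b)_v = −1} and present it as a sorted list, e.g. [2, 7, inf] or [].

Mod squares: a ≡ -119, b ≡ 3. Check v ∈ {∞, 2, 3, 7, 11, 17}.
v=17: a=17^3·(≡3), b=17^2·(≡6) mod 17; (3|17)=-1, (6|17)=-1; (−1)^{3·2·8}·(-1)^2·(-1)^3 = -1.
v=7: a=7^3·(≡4), b=7^2·(≡6) mod 7; (4|7)=+1, (6|7)=-1; (−1)^{3·2·3}·(+1)^2·(-1)^3 = -1.
v=3: a=3^4·(≡1), b=3^3·(≡1) mod 3; (1|3)=+1, (1|3)=+1; (−1)^{4·3·1}·(+1)^3·(+1)^4 = +1.
v=∞: -119 < 0 and 3 > 0  ⇒  (a,b)_∞ = +1.
v=11: a=11^0·(≡2), b=11^2·(≡1) mod 11; (2|11)=-1, (1|11)=+1; (−1)^{0·2·5}·(-1)^2·(+1)^0 = +1.
v=2: v_2(a)=6, v_2(b)=4; units ≡ 1, 3 (mod 8); ε·ε+αω+βω = 0·1+6·1+4·0 ≡ 0  ⇒  (a,b)_2 = +1.
Ram(-119, 3) = {7, 17}; no ℚ_7-point on the conic.

[7, 17]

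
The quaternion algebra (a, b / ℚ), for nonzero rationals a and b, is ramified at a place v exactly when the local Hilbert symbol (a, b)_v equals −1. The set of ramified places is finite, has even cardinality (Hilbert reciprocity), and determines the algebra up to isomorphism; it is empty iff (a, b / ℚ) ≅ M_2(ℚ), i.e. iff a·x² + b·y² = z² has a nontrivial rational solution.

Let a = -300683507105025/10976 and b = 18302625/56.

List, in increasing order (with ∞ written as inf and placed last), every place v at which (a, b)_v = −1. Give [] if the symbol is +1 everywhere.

Mod squares: a ≡ -7854, b ≡ 1138830. Check v ∈ {∞, 2, 3, 5, 7, 11, 17, 29}.
v=17: a=17^3·(≡3), b=17^1·(≡3) mod 17; (3|17)=-1, (3|17)=-1; (−1)^{3·1·8}·(-1)^1·(-1)^3 = +1.
v=5: a=5^2·(≡4), b=5^3·(≡1) mod 5; (4|5)=+1, (1|5)=+1; (−1)^{2·3·2}·(+1)^3·(+1)^2 = +1.
v=2: v_2(a)=-5, v_2(b)=-3; units ≡ 1, 7 (mod 8); ε·ε+αω+βω = 0·1+-5·0+-3·0 ≡ 0  ⇒  (a,b)_2 = +1.
v=11: a=11^3·(≡5), b=11^1·(≡4) mod 11; (5|11)=+1, (4|11)=+1; (−1)^{3·1·5}·(+1)^1·(+1)^3 = -1.
v=3: a=3^7·(≡1), b=3^3·(≡2) mod 3; (1|3)=+1, (2|3)=-1; (−1)^{7·3·1}·(+1)^3·(-1)^7 = +1.
v=29: a=29^2·(≡5), b=29^1·(≡1) mod 29; (5|29)=+1, (1|29)=+1; (−1)^{2·1·14}·(+1)^1·(+1)^2 = +1.
v=∞: -7854 < 0 and 1138830 > 0  ⇒  (a,b)_∞ = +1.
v=7: a=7^-3·(≡3), b=7^-1·(≡5) mod 7; (3|7)=-1, (5|7)=-1; (−1)^{-3·-1·3}·(-1)^-1·(-1)^-3 = -1.
|Ram(-7854, 1138830)| = 2, even; anisotropic at {7, 11}.

[7, 11]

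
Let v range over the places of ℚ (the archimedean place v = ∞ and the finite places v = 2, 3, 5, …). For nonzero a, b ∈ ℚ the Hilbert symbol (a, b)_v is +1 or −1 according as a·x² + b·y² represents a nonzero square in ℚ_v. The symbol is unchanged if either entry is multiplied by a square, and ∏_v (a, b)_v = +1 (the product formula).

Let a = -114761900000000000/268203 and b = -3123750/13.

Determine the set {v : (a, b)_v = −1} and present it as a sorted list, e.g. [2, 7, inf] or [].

Mod squares: a ≡ -330, b ≡ -1326. Check v ∈ {∞, 2, 3, 5, 7, 11, 13, 17, 19, 23}.
v=17: a=17^2·(≡5), b=17^1·(≡12) mod 17; (5|17)=-1, (12|17)=-1; (−1)^{2·1·8}·(-1)^1·(-1)^2 = -1.
v=19: a=19^2·(≡8), b=19^0·(≡6) mod 19; (8|19)=-1, (6|19)=+1; (−1)^{2·0·9}·(-1)^0·(+1)^2 = +1.
v=7: a=7^0·(≡3), b=7^2·(≡1) mod 7; (3|7)=-1, (1|7)=+1; (−1)^{0·2·3}·(-1)^2·(+1)^0 = +1.
v=11: a=11^1·(≡5), b=11^0·(≡4) mod 11; (5|11)=+1, (4|11)=+1; (−1)^{1·0·5}·(+1)^0·(+1)^1 = +1.
v=23: a=23^-2·(≡11), b=23^0·(≡12) mod 23; (11|23)=-1, (12|23)=+1; (−1)^{-2·0·11}·(-1)^0·(+1)^-2 = +1.
v=3: a=3^-1·(≡1), b=3^1·(≡2) mod 3; (1|3)=+1, (2|3)=-1; (−1)^{-1·1·1}·(+1)^1·(-1)^-1 = +1.
v=∞: -330 < 0 and -1326 < 0  ⇒  (a,b)_∞ = -1.
v=2: v_2(a)=11, v_2(b)=1; units ≡ 3, 1 (mod 8); ε·ε+αω+βω = 1·0+11·0+1·1 ≡ 1  ⇒  (a,b)_2 = -1.
v=13: a=13^-2·(≡6), b=13^-1·(≡7) mod 13; (6|13)=-1, (7|13)=-1; (−1)^{-2·-1·6}·(-1)^-1·(-1)^-2 = -1.
v=5: a=5^11·(≡1), b=5^4·(≡4) mod 5; (1|5)=+1, (4|5)=+1; (−1)^{11·4·2}·(+1)^4·(+1)^11 = +1.
Ram(-330, -1326) = {2, 13, 17, ∞}; no ℚ_2-point on the conic.

[2, 13, 17, inf]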